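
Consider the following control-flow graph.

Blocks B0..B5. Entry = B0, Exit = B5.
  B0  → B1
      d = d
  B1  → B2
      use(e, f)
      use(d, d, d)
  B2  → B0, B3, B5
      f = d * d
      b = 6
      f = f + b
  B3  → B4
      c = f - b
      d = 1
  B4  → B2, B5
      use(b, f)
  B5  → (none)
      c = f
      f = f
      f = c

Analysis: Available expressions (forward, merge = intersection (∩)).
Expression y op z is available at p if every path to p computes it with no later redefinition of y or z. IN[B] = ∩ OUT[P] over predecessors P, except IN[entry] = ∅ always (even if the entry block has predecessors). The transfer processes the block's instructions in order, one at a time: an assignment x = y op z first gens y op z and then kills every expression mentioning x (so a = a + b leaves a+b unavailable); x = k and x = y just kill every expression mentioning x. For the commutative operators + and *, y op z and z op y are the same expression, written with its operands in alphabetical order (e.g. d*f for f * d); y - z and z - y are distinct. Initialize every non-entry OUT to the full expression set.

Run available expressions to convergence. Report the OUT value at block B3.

Answer: {f-b}

Trace:
Fixpoint table:
  B0:   IN={}   OUT={}
  B1:   IN={}   OUT={}
  B2:   IN={}   OUT={d*d}
  B3:   IN={d*d}   OUT={f-b}
  B4:   IN={f-b}   OUT={f-b}
  B5:   IN={}   OUT={}

Merge at B3: IN[B3] = OUT[B2] = {d*d}
Applying B3's transfer function to that IN value gives OUT[B3] (row B3 above).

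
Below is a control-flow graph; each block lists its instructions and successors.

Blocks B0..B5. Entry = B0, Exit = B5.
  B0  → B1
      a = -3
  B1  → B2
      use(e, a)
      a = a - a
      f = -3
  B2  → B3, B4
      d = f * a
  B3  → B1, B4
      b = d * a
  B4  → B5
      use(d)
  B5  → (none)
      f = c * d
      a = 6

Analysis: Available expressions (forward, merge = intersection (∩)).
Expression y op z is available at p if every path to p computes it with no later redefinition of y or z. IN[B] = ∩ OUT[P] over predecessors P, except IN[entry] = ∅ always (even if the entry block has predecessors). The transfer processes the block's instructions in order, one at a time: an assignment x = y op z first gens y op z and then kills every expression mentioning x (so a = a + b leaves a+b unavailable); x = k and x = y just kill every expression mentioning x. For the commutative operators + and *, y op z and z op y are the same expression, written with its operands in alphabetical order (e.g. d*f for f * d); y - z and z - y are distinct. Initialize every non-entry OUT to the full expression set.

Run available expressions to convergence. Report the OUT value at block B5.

Per-block solution:
  B0: | IN={} | OUT={}
  B1: | IN={} | OUT={}
  B2: | IN={} | OUT={a*f}
  B3: | IN={a*f} | OUT={a*d, a*f}
  B4: | IN={a*f} | OUT={a*f}
  B5: | IN={a*f} | OUT={c*d}

Merge at B5: IN[B5] = OUT[B4] = {a*f}
Applying B5's transfer function to that IN value gives OUT[B5] (row B5 above).

Answer: {c*d}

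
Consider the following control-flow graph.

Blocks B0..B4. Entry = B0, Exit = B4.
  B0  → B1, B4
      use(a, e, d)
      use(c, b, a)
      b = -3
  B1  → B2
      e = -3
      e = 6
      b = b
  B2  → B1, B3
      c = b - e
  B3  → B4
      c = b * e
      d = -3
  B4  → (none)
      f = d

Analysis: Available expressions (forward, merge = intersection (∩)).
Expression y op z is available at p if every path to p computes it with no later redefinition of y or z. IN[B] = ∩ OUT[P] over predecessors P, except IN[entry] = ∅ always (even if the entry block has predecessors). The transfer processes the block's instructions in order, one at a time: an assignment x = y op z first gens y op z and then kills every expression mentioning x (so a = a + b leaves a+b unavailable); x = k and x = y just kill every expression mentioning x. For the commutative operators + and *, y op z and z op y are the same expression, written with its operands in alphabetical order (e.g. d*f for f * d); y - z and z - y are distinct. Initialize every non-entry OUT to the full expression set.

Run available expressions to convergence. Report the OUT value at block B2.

Answer: {b-e}

Working:
Per-block solution:
  B0: | IN={} | OUT={}
  B1: | IN={} | OUT={}
  B2: | IN={} | OUT={b-e}
  B3: | IN={b-e} | OUT={b*e, b-e}
  B4: | IN={} | OUT={}

Merge at B2: IN[B2] = OUT[B1] = {}
Applying B2's transfer function to that IN value gives OUT[B2] (row B2 above).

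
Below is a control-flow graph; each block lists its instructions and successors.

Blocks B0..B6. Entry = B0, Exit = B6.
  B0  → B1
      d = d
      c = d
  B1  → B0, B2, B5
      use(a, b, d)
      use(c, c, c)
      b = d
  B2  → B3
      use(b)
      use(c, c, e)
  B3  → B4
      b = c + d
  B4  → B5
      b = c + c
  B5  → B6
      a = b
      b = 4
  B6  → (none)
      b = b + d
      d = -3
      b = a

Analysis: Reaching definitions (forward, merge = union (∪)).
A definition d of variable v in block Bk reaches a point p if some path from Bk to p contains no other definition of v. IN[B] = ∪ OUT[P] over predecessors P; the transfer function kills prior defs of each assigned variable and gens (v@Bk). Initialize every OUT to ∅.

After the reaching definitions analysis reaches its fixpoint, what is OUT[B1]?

Answer: {b@B1, c@B0, d@B0}

Working:
Per-block solution:
  B0: | IN={b@B1, c@B0, d@B0} | OUT={b@B1, c@B0, d@B0}
  B1: | IN={b@B1, c@B0, d@B0} | OUT={b@B1, c@B0, d@B0}
  B2: | IN={b@B1, c@B0, d@B0} | OUT={b@B1, c@B0, d@B0}
  B3: | IN={b@B1, c@B0, d@B0} | OUT={b@B3, c@B0, d@B0}
  B4: | IN={b@B3, c@B0, d@B0} | OUT={b@B4, c@B0, d@B0}
  B5: | IN={b@B1, b@B4, c@B0, d@B0} | OUT={a@B5, b@B5, c@B0, d@B0}
  B6: | IN={a@B5, b@B5, c@B0, d@B0} | OUT={a@B5, b@B6, c@B0, d@B6}

Merge at B1: IN[B1] = OUT[B0] = {b@B1, c@B0, d@B0}
Applying B1's transfer function to that IN value gives OUT[B1] (row B1 above).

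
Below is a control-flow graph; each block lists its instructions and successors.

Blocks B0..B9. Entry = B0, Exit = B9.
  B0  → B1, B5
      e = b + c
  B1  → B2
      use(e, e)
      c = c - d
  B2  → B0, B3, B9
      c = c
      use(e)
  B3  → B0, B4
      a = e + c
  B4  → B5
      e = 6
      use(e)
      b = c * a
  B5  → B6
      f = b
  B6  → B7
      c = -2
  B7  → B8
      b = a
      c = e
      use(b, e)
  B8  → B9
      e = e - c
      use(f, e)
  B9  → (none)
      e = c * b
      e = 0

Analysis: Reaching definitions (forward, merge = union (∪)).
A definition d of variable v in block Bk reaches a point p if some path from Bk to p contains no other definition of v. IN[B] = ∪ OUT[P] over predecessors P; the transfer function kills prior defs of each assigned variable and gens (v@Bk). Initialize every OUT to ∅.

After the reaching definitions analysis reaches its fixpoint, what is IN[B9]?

Per-block solution:
  B0:  IN={a@B3, c@B2, e@B0}  OUT={a@B3, c@B2, e@B0}
  B1:  IN={a@B3, c@B2, e@B0}  OUT={a@B3, c@B1, e@B0}
  B2:  IN={a@B3, c@B1, e@B0}  OUT={a@B3, c@B2, e@B0}
  B3:  IN={a@B3, c@B2, e@B0}  OUT={a@B3, c@B2, e@B0}
  B4:  IN={a@B3, c@B2, e@B0}  OUT={a@B3, b@B4, c@B2, e@B4}
  B5:  IN={a@B3, b@B4, c@B2, e@B0, e@B4}  OUT={a@B3, b@B4, c@B2, e@B0, e@B4, f@B5}
  B6:  IN={a@B3, b@B4, c@B2, e@B0, e@B4, f@B5}  OUT={a@B3, b@B4, c@B6, e@B0, e@B4, f@B5}
  B7:  IN={a@B3, b@B4, c@B6, e@B0, e@B4, f@B5}  OUT={a@B3, b@B7, c@B7, e@B0, e@B4, f@B5}
  B8:  IN={a@B3, b@B7, c@B7, e@B0, e@B4, f@B5}  OUT={a@B3, b@B7, c@B7, e@B8, f@B5}
  B9:  IN={a@B3, b@B7, c@B2, c@B7, e@B0, e@B8, f@B5}  OUT={a@B3, b@B7, c@B2, c@B7, e@B9, f@B5}

Merge at B9: IN[B9] = OUT[B2] ⊔ OUT[B8] = {a@B3, b@B7, c@B2, c@B7, e@B0, e@B8, f@B5}

Answer: {a@B3, b@B7, c@B2, c@B7, e@B0, e@B8, f@B5}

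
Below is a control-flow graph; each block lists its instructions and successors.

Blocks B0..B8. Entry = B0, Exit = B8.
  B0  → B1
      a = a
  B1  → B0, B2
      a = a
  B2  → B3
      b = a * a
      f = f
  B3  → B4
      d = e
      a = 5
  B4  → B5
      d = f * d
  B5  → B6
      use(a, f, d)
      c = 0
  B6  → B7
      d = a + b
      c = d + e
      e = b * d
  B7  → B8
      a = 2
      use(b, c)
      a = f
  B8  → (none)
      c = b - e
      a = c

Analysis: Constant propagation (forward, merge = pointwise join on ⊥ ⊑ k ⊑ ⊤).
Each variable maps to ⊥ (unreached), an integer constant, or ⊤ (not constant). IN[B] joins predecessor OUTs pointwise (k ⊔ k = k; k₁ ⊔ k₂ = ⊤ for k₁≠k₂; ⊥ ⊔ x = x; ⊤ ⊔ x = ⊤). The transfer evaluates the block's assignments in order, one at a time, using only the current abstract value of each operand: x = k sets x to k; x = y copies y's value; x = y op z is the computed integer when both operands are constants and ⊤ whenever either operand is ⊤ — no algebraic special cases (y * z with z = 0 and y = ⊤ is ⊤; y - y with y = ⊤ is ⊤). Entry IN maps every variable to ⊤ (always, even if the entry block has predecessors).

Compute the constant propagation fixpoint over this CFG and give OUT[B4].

Per-block solution:
  B0:   IN=(all ⊤)   OUT=(all ⊤)
  B1:   IN=(all ⊤)   OUT=(all ⊤)
  B2:   IN=(all ⊤)   OUT=(all ⊤)
  B3:   IN=(all ⊤)   OUT={a:5; rest ⊤}
  B4:   IN={a:5; rest ⊤}   OUT={a:5; rest ⊤}
  B5:   IN={a:5; rest ⊤}   OUT={a:5, c:0; rest ⊤}
  B6:   IN={a:5, c:0; rest ⊤}   OUT={a:5; rest ⊤}
  B7:   IN={a:5; rest ⊤}   OUT=(all ⊤)
  B8:   IN=(all ⊤)   OUT=(all ⊤)

Merge at B4: IN[B4] = OUT[B3] = {a: 5, b: ⊤, c: ⊤, d: ⊤, e: ⊤, f: ⊤}
Applying B4's transfer function to that IN value gives OUT[B4] (row B4 above).

Answer: {a: 5, b: ⊤, c: ⊤, d: ⊤, e: ⊤, f: ⊤}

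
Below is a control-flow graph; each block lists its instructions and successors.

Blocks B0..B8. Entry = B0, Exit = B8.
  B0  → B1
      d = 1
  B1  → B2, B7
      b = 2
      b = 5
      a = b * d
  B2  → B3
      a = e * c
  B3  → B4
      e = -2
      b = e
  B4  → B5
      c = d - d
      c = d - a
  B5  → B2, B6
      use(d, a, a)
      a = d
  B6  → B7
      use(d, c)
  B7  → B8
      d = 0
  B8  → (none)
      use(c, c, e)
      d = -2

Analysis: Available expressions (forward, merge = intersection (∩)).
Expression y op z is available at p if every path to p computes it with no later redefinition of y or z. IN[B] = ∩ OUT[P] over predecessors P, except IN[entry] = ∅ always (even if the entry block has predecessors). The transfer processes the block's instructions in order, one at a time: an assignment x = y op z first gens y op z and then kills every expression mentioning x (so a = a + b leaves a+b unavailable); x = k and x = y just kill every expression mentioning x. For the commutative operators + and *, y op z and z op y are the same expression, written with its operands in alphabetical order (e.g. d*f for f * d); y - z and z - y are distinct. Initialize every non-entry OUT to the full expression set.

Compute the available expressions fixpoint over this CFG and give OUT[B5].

Per-block solution:
  B0:  IN={}  OUT={}
  B1:  IN={}  OUT={b*d}
  B2:  IN={}  OUT={c*e}
  B3:  IN={c*e}  OUT={}
  B4:  IN={}  OUT={d-a, d-d}
  B5:  IN={d-a, d-d}  OUT={d-d}
  B6:  IN={d-d}  OUT={d-d}
  B7:  IN={}  OUT={}
  B8:  IN={}  OUT={}

Merge at B5: IN[B5] = OUT[B4] = {d-a, d-d}
Applying B5's transfer function to that IN value gives OUT[B5] (row B5 above).

Answer: {d-d}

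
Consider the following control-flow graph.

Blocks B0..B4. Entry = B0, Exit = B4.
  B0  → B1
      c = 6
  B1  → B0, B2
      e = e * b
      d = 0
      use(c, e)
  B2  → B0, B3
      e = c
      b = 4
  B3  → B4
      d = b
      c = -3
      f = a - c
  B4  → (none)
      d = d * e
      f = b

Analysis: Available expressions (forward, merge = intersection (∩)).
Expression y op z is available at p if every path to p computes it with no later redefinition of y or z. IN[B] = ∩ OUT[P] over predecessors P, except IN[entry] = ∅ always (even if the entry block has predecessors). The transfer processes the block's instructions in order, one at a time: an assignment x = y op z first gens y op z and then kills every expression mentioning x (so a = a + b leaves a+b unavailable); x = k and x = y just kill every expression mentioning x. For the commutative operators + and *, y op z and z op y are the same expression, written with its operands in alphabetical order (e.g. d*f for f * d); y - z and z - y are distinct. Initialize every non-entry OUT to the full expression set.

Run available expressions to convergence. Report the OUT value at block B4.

Converged values:
  B0:   IN={}   OUT={}
  B1:   IN={}   OUT={}
  B2:   IN={}   OUT={}
  B3:   IN={}   OUT={a-c}
  B4:   IN={a-c}   OUT={a-c}

Merge at B4: IN[B4] = OUT[B3] = {a-c}
Applying B4's transfer function to that IN value gives OUT[B4] (row B4 above).

Answer: {a-c}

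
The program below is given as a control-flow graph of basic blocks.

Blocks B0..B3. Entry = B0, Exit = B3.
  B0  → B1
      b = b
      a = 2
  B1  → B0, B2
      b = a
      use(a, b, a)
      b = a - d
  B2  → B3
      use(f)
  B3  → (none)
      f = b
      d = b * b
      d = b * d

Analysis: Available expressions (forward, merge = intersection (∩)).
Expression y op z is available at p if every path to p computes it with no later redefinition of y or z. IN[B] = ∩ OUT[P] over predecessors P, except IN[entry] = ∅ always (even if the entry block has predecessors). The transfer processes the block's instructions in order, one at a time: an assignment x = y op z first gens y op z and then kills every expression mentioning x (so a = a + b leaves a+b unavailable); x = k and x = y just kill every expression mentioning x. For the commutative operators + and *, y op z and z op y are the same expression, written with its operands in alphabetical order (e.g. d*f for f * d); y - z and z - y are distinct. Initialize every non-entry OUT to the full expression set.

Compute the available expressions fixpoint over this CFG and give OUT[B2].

Per-block solution:
  B0:  IN={}  OUT={}
  B1:  IN={}  OUT={a-d}
  B2:  IN={a-d}  OUT={a-d}
  B3:  IN={a-d}  OUT={b*b}

Merge at B2: IN[B2] = OUT[B1] = {a-d}
Applying B2's transfer function to that IN value gives OUT[B2] (row B2 above).

Answer: {a-d}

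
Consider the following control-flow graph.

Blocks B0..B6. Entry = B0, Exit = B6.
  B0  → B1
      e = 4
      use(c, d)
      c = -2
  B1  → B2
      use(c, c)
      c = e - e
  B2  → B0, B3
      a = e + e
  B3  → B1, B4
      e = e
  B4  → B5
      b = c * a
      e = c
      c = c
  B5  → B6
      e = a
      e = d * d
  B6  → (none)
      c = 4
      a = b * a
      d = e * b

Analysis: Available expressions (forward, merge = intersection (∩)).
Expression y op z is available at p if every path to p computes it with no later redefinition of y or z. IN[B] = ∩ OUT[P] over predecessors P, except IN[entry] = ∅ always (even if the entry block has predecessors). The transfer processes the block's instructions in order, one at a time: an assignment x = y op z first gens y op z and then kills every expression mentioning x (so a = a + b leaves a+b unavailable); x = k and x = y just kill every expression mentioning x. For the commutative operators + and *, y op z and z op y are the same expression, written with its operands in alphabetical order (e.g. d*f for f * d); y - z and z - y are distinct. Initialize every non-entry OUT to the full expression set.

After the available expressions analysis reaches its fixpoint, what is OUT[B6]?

Answer: {b*e}

Derivation:
Converged values:
  B0:  IN={}  OUT={}
  B1:  IN={}  OUT={e-e}
  B2:  IN={e-e}  OUT={e+e, e-e}
  B3:  IN={e+e, e-e}  OUT={}
  B4:  IN={}  OUT={}
  B5:  IN={}  OUT={d*d}
  B6:  IN={d*d}  OUT={b*e}

Merge at B6: IN[B6] = OUT[B5] = {d*d}
Applying B6's transfer function to that IN value gives OUT[B6] (row B6 above).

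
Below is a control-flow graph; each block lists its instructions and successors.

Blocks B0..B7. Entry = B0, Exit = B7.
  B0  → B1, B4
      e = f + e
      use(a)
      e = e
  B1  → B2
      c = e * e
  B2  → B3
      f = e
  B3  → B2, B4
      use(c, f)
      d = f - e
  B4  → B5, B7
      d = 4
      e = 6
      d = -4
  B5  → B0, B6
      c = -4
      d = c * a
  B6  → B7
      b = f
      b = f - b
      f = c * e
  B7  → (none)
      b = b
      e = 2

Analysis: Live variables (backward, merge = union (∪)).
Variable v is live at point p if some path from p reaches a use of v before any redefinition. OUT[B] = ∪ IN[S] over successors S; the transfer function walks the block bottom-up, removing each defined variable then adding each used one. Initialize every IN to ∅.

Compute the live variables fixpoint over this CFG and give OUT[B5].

Converged values:
  B0:  IN={a, b, e, f}  OUT={a, b, e, f}
  B1:  IN={a, b, e}  OUT={a, b, c, e}
  B2:  IN={a, b, c, e}  OUT={a, b, c, e, f}
  B3:  IN={a, b, c, e, f}  OUT={a, b, c, e, f}
  B4:  IN={a, b, f}  OUT={a, b, e, f}
  B5:  IN={a, b, e, f}  OUT={a, b, c, e, f}
  B6:  IN={c, e, f}  OUT={b}
  B7:  IN={b}  OUT={}

Merge at B5: OUT[B5] = IN[B0] ⊔ IN[B6] = {a, b, c, e, f}

Answer: {a, b, c, e, f}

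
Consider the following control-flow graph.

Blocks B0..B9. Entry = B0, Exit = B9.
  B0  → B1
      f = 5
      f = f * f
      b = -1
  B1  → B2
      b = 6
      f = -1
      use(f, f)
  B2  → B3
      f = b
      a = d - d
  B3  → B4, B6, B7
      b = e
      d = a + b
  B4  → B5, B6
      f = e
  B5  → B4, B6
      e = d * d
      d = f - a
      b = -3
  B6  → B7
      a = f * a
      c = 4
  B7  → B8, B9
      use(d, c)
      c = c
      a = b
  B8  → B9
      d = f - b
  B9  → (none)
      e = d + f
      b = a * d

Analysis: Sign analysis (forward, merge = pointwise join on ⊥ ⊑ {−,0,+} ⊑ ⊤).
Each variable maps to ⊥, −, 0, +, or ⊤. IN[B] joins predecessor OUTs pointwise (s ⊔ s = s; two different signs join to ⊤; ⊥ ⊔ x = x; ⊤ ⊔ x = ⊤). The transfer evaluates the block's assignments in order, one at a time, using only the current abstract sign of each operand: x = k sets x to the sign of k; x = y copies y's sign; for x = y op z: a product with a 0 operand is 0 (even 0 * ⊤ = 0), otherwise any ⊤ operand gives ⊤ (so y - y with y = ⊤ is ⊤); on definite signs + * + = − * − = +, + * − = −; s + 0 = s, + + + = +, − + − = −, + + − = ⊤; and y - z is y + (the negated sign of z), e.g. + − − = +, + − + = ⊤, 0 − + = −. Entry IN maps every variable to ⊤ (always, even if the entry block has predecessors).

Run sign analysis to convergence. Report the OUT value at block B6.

Answer: {a: ⊤, b: ⊤, c: +, d: ⊤, e: ⊤, f: ⊤}

Derivation:
Fixpoint table:
  B0:  IN=(all ⊤)  OUT={b:-, f:+; rest ⊤}
  B1:  IN={b:-, f:+; rest ⊤}  OUT={b:+, f:-; rest ⊤}
  B2:  IN={b:+, f:-; rest ⊤}  OUT={b:+, f:+; rest ⊤}
  B3:  IN={b:+, f:+; rest ⊤}  OUT={f:+; rest ⊤}
  B4:  IN=(all ⊤)  OUT=(all ⊤)
  B5:  IN=(all ⊤)  OUT={b:-; rest ⊤}
  B6:  IN=(all ⊤)  OUT={c:+; rest ⊤}
  B7:  IN=(all ⊤)  OUT=(all ⊤)
  B8:  IN=(all ⊤)  OUT=(all ⊤)
  B9:  IN=(all ⊤)  OUT=(all ⊤)

Merge at B6: IN[B6] = OUT[B3] ⊔ OUT[B4] ⊔ OUT[B5] = {a: ⊤, b: ⊤, c: ⊤, d: ⊤, e: ⊤, f: ⊤}
Applying B6's transfer function to that IN value gives OUT[B6] (row B6 above).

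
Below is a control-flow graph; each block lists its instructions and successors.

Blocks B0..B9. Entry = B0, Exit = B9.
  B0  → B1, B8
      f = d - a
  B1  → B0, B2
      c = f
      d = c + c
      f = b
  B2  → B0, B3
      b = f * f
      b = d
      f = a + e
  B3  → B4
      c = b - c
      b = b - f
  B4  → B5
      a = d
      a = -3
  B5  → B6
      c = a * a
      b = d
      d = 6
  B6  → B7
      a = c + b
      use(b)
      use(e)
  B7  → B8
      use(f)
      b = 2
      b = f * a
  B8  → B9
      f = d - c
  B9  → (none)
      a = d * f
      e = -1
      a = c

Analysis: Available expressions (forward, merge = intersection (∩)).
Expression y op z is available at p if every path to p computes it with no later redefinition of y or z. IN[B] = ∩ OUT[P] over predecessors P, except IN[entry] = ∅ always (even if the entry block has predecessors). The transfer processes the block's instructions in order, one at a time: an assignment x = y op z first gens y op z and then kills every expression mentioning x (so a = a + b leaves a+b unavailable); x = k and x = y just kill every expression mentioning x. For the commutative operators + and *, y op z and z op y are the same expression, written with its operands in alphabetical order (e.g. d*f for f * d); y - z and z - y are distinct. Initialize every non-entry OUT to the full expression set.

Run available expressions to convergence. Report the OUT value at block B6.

Per-block solution:
  B0:  IN={}  OUT={d-a}
  B1:  IN={d-a}  OUT={c+c}
  B2:  IN={c+c}  OUT={a+e, c+c}
  B3:  IN={a+e, c+c}  OUT={a+e}
  B4:  IN={a+e}  OUT={}
  B5:  IN={}  OUT={a*a}
  B6:  IN={a*a}  OUT={b+c}
  B7:  IN={b+c}  OUT={a*f}
  B8:  IN={}  OUT={d-c}
  B9:  IN={d-c}  OUT={d*f, d-c}

Merge at B6: IN[B6] = OUT[B5] = {a*a}
Applying B6's transfer function to that IN value gives OUT[B6] (row B6 above).

Answer: {b+c}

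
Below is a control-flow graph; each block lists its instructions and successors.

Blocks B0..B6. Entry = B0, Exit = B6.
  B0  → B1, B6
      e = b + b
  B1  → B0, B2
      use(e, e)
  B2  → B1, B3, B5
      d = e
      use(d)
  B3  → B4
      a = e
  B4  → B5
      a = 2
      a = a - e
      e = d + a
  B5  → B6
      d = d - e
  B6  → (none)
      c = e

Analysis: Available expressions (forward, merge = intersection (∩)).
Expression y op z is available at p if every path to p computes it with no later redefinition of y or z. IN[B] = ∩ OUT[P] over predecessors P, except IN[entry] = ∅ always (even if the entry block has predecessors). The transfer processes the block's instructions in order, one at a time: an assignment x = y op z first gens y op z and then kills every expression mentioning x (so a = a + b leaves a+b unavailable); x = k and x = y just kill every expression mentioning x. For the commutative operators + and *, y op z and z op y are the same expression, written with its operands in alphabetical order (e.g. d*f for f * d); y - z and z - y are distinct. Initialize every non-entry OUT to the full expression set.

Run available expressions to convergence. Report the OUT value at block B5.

Answer: {b+b}

Working:
Converged values:
  B0:  IN={}  OUT={b+b}
  B1:  IN={b+b}  OUT={b+b}
  B2:  IN={b+b}  OUT={b+b}
  B3:  IN={b+b}  OUT={b+b}
  B4:  IN={b+b}  OUT={a+d, b+b}
  B5:  IN={b+b}  OUT={b+b}
  B6:  IN={b+b}  OUT={b+b}

Merge at B5: IN[B5] = OUT[B2] ∩ OUT[B4] = {b+b}
Applying B5's transfer function to that IN value gives OUT[B5] (row B5 above).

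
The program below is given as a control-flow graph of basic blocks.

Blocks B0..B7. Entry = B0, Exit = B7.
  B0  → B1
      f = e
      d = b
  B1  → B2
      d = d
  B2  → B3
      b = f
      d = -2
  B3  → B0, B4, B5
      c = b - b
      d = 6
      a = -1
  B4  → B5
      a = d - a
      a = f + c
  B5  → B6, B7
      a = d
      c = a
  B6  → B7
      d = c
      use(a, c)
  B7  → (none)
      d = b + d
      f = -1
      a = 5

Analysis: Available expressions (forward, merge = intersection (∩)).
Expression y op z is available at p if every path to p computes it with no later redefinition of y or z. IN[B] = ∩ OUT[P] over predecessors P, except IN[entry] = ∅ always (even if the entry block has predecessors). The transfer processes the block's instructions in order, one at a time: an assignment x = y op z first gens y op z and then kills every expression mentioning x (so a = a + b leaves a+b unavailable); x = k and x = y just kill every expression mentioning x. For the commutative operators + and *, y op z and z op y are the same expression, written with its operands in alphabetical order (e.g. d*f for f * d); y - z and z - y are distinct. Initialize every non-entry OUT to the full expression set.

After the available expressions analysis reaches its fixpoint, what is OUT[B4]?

Answer: {b-b, c+f}

Trace:
Converged values:
  B0:  IN={}  OUT={}
  B1:  IN={}  OUT={}
  B2:  IN={}  OUT={}
  B3:  IN={}  OUT={b-b}
  B4:  IN={b-b}  OUT={b-b, c+f}
  B5:  IN={b-b}  OUT={b-b}
  B6:  IN={b-b}  OUT={b-b}
  B7:  IN={b-b}  OUT={b-b}

Merge at B4: IN[B4] = OUT[B3] = {b-b}
Applying B4's transfer function to that IN value gives OUT[B4] (row B4 above).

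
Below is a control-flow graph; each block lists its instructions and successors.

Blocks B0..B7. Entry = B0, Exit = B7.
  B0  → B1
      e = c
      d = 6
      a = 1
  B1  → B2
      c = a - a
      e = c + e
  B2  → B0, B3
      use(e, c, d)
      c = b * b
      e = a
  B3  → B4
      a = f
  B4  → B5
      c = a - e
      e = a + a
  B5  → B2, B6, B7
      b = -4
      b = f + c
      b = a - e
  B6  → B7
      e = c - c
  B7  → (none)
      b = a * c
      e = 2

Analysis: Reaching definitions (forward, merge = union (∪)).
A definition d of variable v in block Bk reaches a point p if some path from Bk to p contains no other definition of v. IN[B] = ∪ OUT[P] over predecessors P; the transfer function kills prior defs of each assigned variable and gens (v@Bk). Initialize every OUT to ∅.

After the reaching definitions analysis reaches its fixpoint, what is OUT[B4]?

Answer: {a@B3, b@B5, c@B4, d@B0, e@B4}

Working:
Fixpoint table:
  B0: | IN={a@B0, a@B3, b@B5, c@B2, d@B0, e@B2} | OUT={a@B0, b@B5, c@B2, d@B0, e@B0}
  B1: | IN={a@B0, b@B5, c@B2, d@B0, e@B0} | OUT={a@B0, b@B5, c@B1, d@B0, e@B1}
  B2: | IN={a@B0, a@B3, b@B5, c@B1, c@B4, d@B0, e@B1, e@B4} | OUT={a@B0, a@B3, b@B5, c@B2, d@B0, e@B2}
  B3: | IN={a@B0, a@B3, b@B5, c@B2, d@B0, e@B2} | OUT={a@B3, b@B5, c@B2, d@B0, e@B2}
  B4: | IN={a@B3, b@B5, c@B2, d@B0, e@B2} | OUT={a@B3, b@B5, c@B4, d@B0, e@B4}
  B5: | IN={a@B3, b@B5, c@B4, d@B0, e@B4} | OUT={a@B3, b@B5, c@B4, d@B0, e@B4}
  B6: | IN={a@B3, b@B5, c@B4, d@B0, e@B4} | OUT={a@B3, b@B5, c@B4, d@B0, e@B6}
  B7: | IN={a@B3, b@B5, c@B4, d@B0, e@B4, e@B6} | OUT={a@B3, b@B7, c@B4, d@B0, e@B7}

Merge at B4: IN[B4] = OUT[B3] = {a@B3, b@B5, c@B2, d@B0, e@B2}
Applying B4's transfer function to that IN value gives OUT[B4] (row B4 above).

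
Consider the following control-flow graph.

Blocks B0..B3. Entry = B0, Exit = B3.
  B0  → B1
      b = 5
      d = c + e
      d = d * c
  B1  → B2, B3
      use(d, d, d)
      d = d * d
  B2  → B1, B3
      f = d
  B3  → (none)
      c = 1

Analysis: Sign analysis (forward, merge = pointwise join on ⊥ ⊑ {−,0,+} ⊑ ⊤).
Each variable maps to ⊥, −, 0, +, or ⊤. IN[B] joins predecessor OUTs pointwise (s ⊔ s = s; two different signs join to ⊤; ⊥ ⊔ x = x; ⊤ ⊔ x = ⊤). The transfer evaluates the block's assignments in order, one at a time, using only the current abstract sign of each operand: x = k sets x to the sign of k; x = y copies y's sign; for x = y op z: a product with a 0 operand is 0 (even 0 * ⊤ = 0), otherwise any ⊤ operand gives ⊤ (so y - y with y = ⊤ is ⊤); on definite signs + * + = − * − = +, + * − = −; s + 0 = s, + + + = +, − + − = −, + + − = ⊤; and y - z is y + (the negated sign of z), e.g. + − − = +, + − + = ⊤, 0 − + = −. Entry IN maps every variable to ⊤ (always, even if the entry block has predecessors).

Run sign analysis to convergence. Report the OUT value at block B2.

Answer: {a: ⊤, b: +, c: ⊤, d: ⊤, e: ⊤, f: ⊤}

Derivation:
Per-block solution:
  B0: | IN=(all ⊤) | OUT={b:+; rest ⊤}
  B1: | IN={b:+; rest ⊤} | OUT={b:+; rest ⊤}
  B2: | IN={b:+; rest ⊤} | OUT={b:+; rest ⊤}
  B3: | IN={b:+; rest ⊤} | OUT={b:+, c:+; rest ⊤}

Merge at B2: IN[B2] = OUT[B1] = {a: ⊤, b: +, c: ⊤, d: ⊤, e: ⊤, f: ⊤}
Applying B2's transfer function to that IN value gives OUT[B2] (row B2 above).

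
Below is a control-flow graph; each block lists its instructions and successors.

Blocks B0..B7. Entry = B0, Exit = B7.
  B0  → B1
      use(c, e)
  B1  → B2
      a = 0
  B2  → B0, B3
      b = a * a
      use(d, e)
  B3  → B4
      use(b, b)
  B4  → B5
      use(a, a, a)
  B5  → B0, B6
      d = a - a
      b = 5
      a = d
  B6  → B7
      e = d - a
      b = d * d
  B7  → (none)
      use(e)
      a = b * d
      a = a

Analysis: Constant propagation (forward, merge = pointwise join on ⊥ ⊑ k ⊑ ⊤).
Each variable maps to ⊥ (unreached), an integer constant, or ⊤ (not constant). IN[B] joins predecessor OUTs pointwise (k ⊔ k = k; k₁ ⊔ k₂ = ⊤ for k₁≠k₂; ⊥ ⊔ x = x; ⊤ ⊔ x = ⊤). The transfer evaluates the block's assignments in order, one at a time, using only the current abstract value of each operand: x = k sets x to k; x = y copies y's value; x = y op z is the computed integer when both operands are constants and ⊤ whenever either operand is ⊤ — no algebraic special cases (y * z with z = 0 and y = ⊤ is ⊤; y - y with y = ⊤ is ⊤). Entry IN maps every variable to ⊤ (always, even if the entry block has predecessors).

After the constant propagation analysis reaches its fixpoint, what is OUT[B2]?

Per-block solution:
  B0:   IN=(all ⊤)   OUT=(all ⊤)
  B1:   IN=(all ⊤)   OUT={a:0; rest ⊤}
  B2:   IN={a:0; rest ⊤}   OUT={a:0, b:0; rest ⊤}
  B3:   IN={a:0, b:0; rest ⊤}   OUT={a:0, b:0; rest ⊤}
  B4:   IN={a:0, b:0; rest ⊤}   OUT={a:0, b:0; rest ⊤}
  B5:   IN={a:0, b:0; rest ⊤}   OUT={a:0, b:5, d:0; rest ⊤}
  B6:   IN={a:0, b:5, d:0; rest ⊤}   OUT={a:0, b:0, d:0, e:0; rest ⊤}
  B7:   IN={a:0, b:0, d:0, e:0; rest ⊤}   OUT={a:0, b:0, d:0, e:0; rest ⊤}

Merge at B2: IN[B2] = OUT[B1] = {a: 0, b: ⊤, c: ⊤, d: ⊤, e: ⊤, f: ⊤}
Applying B2's transfer function to that IN value gives OUT[B2] (row B2 above).

Answer: {a: 0, b: 0, c: ⊤, d: ⊤, e: ⊤, f: ⊤}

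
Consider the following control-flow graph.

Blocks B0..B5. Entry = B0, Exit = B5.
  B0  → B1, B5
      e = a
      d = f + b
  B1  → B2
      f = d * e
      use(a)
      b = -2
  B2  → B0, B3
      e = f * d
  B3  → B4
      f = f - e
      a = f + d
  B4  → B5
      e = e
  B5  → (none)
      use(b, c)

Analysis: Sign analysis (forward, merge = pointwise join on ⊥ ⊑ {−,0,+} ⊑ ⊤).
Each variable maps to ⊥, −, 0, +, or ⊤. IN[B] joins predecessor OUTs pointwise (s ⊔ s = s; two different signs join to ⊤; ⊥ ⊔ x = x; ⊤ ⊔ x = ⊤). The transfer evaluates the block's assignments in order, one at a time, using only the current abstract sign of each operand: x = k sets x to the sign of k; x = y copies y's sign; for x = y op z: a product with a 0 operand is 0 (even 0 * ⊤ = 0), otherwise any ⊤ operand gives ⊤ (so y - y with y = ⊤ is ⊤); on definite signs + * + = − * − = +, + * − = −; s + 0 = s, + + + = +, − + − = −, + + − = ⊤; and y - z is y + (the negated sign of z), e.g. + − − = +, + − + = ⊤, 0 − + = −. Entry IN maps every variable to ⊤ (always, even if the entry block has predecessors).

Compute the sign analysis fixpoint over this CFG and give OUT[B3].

Per-block solution:
  B0:   IN=(all ⊤)   OUT=(all ⊤)
  B1:   IN=(all ⊤)   OUT={b:-; rest ⊤}
  B2:   IN={b:-; rest ⊤}   OUT={b:-; rest ⊤}
  B3:   IN={b:-; rest ⊤}   OUT={b:-; rest ⊤}
  B4:   IN={b:-; rest ⊤}   OUT={b:-; rest ⊤}
  B5:   IN=(all ⊤)   OUT=(all ⊤)

Merge at B3: IN[B3] = OUT[B2] = {a: ⊤, b: -, c: ⊤, d: ⊤, e: ⊤, f: ⊤}
Applying B3's transfer function to that IN value gives OUT[B3] (row B3 above).

Answer: {a: ⊤, b: -, c: ⊤, d: ⊤, e: ⊤, f: ⊤}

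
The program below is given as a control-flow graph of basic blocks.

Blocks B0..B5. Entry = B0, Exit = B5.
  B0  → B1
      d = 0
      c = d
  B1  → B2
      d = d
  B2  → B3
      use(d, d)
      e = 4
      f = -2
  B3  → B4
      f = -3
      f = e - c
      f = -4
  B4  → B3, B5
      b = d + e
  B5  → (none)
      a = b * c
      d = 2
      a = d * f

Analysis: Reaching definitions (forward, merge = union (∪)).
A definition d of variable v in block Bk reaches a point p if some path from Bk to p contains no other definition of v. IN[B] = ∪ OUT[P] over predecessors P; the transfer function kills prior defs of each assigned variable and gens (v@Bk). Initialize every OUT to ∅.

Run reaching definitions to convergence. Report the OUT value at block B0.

Converged values:
  B0:  IN={}  OUT={c@B0, d@B0}
  B1:  IN={c@B0, d@B0}  OUT={c@B0, d@B1}
  B2:  IN={c@B0, d@B1}  OUT={c@B0, d@B1, e@B2, f@B2}
  B3:  IN={b@B4, c@B0, d@B1, e@B2, f@B2, f@B3}  OUT={b@B4, c@B0, d@B1, e@B2, f@B3}
  B4:  IN={b@B4, c@B0, d@B1, e@B2, f@B3}  OUT={b@B4, c@B0, d@B1, e@B2, f@B3}
  B5:  IN={b@B4, c@B0, d@B1, e@B2, f@B3}  OUT={a@B5, b@B4, c@B0, d@B5, e@B2, f@B3}

B0 is the boundary node: IN[B0] = {}
Applying B0's transfer function to that IN value gives OUT[B0] (row B0 above).

Answer: {c@B0, d@B0}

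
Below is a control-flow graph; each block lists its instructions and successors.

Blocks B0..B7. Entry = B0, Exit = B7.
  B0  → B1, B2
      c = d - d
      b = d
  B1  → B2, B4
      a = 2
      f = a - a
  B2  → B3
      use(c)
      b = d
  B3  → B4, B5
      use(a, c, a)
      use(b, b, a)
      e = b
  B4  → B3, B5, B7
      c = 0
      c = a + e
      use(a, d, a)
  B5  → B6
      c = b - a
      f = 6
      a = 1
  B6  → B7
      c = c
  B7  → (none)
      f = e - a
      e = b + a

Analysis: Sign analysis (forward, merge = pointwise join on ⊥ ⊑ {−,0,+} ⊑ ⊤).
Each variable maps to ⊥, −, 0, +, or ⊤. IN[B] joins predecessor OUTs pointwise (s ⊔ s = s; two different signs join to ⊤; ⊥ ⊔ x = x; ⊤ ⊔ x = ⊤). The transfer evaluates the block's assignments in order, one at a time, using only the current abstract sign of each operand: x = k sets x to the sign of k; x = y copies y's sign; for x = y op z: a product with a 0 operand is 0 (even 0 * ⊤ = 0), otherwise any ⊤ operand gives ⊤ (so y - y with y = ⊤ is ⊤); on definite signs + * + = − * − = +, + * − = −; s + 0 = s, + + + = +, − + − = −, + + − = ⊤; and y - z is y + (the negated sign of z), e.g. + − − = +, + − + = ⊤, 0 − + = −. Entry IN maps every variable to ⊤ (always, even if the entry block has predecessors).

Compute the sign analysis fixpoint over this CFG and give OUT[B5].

Converged values:
  B0:  IN=(all ⊤)  OUT=(all ⊤)
  B1:  IN=(all ⊤)  OUT={a:+; rest ⊤}
  B2:  IN=(all ⊤)  OUT=(all ⊤)
  B3:  IN=(all ⊤)  OUT=(all ⊤)
  B4:  IN=(all ⊤)  OUT=(all ⊤)
  B5:  IN=(all ⊤)  OUT={a:+, f:+; rest ⊤}
  B6:  IN={a:+, f:+; rest ⊤}  OUT={a:+, f:+; rest ⊤}
  B7:  IN=(all ⊤)  OUT=(all ⊤)

Merge at B5: IN[B5] = OUT[B3] ⊔ OUT[B4] = {a: ⊤, b: ⊤, c: ⊤, d: ⊤, e: ⊤, f: ⊤}
Applying B5's transfer function to that IN value gives OUT[B5] (row B5 above).

Answer: {a: +, b: ⊤, c: ⊤, d: ⊤, e: ⊤, f: +}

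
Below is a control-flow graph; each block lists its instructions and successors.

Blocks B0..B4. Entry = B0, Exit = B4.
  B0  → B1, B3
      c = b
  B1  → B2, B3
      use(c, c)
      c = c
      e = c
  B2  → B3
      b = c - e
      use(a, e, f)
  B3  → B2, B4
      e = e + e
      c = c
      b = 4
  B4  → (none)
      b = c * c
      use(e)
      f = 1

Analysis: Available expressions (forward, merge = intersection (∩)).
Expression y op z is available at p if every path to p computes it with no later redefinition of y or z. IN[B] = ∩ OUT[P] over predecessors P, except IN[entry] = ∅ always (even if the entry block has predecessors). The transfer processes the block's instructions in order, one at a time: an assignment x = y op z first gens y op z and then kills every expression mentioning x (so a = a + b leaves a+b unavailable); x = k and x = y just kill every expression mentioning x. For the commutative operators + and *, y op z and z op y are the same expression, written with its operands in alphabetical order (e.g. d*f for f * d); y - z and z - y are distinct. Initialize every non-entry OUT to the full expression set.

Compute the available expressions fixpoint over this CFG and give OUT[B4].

Answer: {c*c}

Trace:
Fixpoint table:
  B0:  IN={}  OUT={}
  B1:  IN={}  OUT={}
  B2:  IN={}  OUT={c-e}
  B3:  IN={}  OUT={}
  B4:  IN={}  OUT={c*c}

Merge at B4: IN[B4] = OUT[B3] = {}
Applying B4's transfer function to that IN value gives OUT[B4] (row B4 above).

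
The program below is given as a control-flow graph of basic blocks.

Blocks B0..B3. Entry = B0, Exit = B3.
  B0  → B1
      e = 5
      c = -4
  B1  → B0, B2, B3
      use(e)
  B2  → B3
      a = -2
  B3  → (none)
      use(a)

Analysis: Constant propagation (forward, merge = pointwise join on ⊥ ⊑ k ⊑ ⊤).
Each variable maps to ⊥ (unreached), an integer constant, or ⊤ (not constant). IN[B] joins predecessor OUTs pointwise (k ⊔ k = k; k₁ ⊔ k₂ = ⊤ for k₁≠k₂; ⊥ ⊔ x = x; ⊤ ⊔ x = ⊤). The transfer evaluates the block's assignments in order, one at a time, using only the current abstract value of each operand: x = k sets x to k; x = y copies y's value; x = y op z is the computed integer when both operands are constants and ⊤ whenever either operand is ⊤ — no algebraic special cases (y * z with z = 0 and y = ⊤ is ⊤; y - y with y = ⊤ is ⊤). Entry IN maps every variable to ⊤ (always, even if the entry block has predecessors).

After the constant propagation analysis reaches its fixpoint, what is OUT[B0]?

Answer: {a: ⊤, b: ⊤, c: -4, d: ⊤, e: 5, f: ⊤}

Derivation:
Fixpoint table:
  B0:   IN=(all ⊤)   OUT={c:-4, e:5; rest ⊤}
  B1:   IN={c:-4, e:5; rest ⊤}   OUT={c:-4, e:5; rest ⊤}
  B2:   IN={c:-4, e:5; rest ⊤}   OUT={a:-2, c:-4, e:5; rest ⊤}
  B3:   IN={c:-4, e:5; rest ⊤}   OUT={c:-4, e:5; rest ⊤}

Merge at B0 (entry node, so the boundary value (all ⊤) is joined with the incoming edge(s)): IN[B0] = (all ⊤) ⊔ OUT[B1] = {a: ⊤, b: ⊤, c: ⊤, d: ⊤, e: ⊤, f: ⊤}
Applying B0's transfer function to that IN value gives OUT[B0] (row B0 above).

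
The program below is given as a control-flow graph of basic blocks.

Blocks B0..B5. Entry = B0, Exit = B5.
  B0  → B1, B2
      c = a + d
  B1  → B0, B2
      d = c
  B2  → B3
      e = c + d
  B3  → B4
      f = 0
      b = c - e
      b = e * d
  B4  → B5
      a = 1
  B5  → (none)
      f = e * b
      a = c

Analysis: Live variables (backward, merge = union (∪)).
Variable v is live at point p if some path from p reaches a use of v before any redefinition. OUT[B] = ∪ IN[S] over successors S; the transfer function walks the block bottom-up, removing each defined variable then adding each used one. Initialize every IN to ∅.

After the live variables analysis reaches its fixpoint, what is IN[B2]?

Per-block solution:
  B0:  IN={a, d}  OUT={a, c, d}
  B1:  IN={a, c}  OUT={a, c, d}
  B2:  IN={c, d}  OUT={c, d, e}
  B3:  IN={c, d, e}  OUT={b, c, e}
  B4:  IN={b, c, e}  OUT={b, c, e}
  B5:  IN={b, c, e}  OUT={}

Merge at B2: OUT[B2] = IN[B3] = {c, d, e}
Applying B2's transfer function to that OUT value gives IN[B2] (row B2 above).

Answer: {c, d}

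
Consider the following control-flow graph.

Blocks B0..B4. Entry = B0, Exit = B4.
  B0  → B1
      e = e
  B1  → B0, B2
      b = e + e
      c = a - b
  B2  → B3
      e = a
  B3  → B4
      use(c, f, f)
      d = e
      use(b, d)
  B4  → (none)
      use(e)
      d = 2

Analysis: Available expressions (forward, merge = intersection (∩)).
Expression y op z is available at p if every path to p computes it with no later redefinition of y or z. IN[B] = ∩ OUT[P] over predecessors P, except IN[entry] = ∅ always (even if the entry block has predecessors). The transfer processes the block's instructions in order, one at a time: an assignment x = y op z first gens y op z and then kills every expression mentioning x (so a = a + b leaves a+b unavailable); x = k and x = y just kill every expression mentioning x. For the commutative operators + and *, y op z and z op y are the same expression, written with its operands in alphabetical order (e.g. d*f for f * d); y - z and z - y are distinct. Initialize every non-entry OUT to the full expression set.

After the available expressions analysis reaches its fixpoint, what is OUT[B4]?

Answer: {a-b}

Derivation:
Fixpoint table:
  B0: | IN={} | OUT={}
  B1: | IN={} | OUT={a-b, e+e}
  B2: | IN={a-b, e+e} | OUT={a-b}
  B3: | IN={a-b} | OUT={a-b}
  B4: | IN={a-b} | OUT={a-b}

Merge at B4: IN[B4] = OUT[B3] = {a-b}
Applying B4's transfer function to that IN value gives OUT[B4] (row B4 above).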